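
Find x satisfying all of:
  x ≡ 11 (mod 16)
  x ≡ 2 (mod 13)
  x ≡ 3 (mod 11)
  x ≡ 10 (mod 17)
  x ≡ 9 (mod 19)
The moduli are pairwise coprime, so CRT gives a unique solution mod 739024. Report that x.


Product of moduli M = 16 · 13 · 11 · 17 · 19 = 739024.
Merge one congruence at a time:
  Start: x ≡ 11 (mod 16).
  Combine with x ≡ 2 (mod 13); new modulus lcm = 208.
    Write x = 11 + 16·t and substitute into x ≡ 2 (mod 13): 16·t ≡ 2 − 11 = -9 (mod 13).
    Reduce coefficients mod 13: 3·t ≡ 4 (mod 13).
    The inverse of 3 mod 13 is 9 (since 3·9 = 27 = 2·13 + 1), so t ≡ 9·4 = 36 ≡ 10 (mod 13).
    Then x = 11 + 16·10 = 171, valid modulo lcm(16, 13) = 208: x ≡ 171 (mod 208).
  Combine with x ≡ 3 (mod 11); new modulus lcm = 2288.
    Write x = 171 + 208·t and substitute into x ≡ 3 (mod 11): 208·t ≡ 3 − 171 = -168 (mod 11).
    Reduce coefficients mod 11: 10·t ≡ 8 (mod 11).
    The inverse of 10 mod 11 is 10 (since 10·10 = 100 = 9·11 + 1), so t ≡ 10·8 = 80 ≡ 3 (mod 11).
    Then x = 171 + 208·3 = 795, valid modulo lcm(208, 11) = 2288: x ≡ 795 (mod 2288).
  Combine with x ≡ 10 (mod 17); new modulus lcm = 38896.
    Write x = 795 + 2288·t and substitute into x ≡ 10 (mod 17): 2288·t ≡ 10 − 795 = -785 (mod 17).
    Reduce coefficients mod 17: 10·t ≡ 14 (mod 17).
    The inverse of 10 mod 17 is 12 (since 10·12 = 120 = 7·17 + 1), so t ≡ 12·14 = 168 ≡ 15 (mod 17).
    Then x = 795 + 2288·15 = 35115, valid modulo lcm(2288, 17) = 38896: x ≡ 35115 (mod 38896).
  Combine with x ≡ 9 (mod 19); new modulus lcm = 739024.
    Write x = 35115 + 38896·t and substitute into x ≡ 9 (mod 19): 38896·t ≡ 9 − 35115 = -35106 (mod 19).
    Reduce coefficients mod 19: 3·t ≡ 6 (mod 19).
    The inverse of 3 mod 19 is 13 (since 3·13 = 39 = 2·19 + 1), so t ≡ 13·6 = 78 ≡ 2 (mod 19).
    Then x = 35115 + 38896·2 = 112907, valid modulo lcm(38896, 19) = 739024: x ≡ 112907 (mod 739024).
Verify against each original: 112907 mod 16 = 11, 112907 mod 13 = 2, 112907 mod 11 = 3, 112907 mod 17 = 10, 112907 mod 19 = 9.

x ≡ 112907 (mod 739024).


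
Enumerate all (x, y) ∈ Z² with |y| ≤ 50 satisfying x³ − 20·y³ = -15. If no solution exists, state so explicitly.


The equation is x³ - 20y³ = -15. For fixed y, x³ = 20·y³ − 15, so a solution requires the RHS to be a perfect cube.
Strategy: iterate y from -50 to 50, compute RHS = 20·y³ − 15, and check whether it is a (positive or negative) perfect cube.
Check small values of y:
  y = 0: RHS = -15 is not a perfect cube.
  y = 1: RHS = 5 is not a perfect cube.
  y = -1: RHS = -35 is not a perfect cube.
  y = 2: RHS = 145 is not a perfect cube.
  y = -2: RHS = -175 is not a perfect cube.
  y = 3: RHS = 525 is not a perfect cube.
  y = -3: RHS = -555 is not a perfect cube.
Continuing the search up to |y| = 50 finds no solutions either.
No (x, y) in the scanned range satisfies the equation.

No integer solutions with |y| ≤ 50.


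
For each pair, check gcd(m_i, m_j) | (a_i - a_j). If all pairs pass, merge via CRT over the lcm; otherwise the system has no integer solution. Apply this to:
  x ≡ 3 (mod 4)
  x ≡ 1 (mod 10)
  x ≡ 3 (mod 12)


Moduli 4, 10, 12 are not pairwise coprime, so CRT works modulo lcm(m_i) when all pairwise compatibility conditions hold.
Pairwise compatibility: gcd(m_i, m_j) must divide a_i - a_j for every pair.
Merge one congruence at a time:
  Start: x ≡ 3 (mod 4).
  Combine with x ≡ 1 (mod 10): gcd(4, 10) = 2; 1 - 3 = -2, which IS divisible by 2, so compatible.
    Write x = 3 + 4·t and substitute into x ≡ 1 (mod 10): 4·t ≡ 1 − 3 = -2 (mod 10).
    Divide the congruence (and modulus) by g = 2: 2·t ≡ -1 (mod 5).
    Reduce coefficients mod 5: 2·t ≡ 4 (mod 5).
    The inverse of 2 mod 5 is 3 (since 2·3 = 6 = 1·5 + 1), so t ≡ 3·4 = 12 ≡ 2 (mod 5).
    Then x = 3 + 4·2 = 11, valid modulo lcm(4, 10) = 20: x ≡ 11 (mod 20).
  Combine with x ≡ 3 (mod 12): gcd(20, 12) = 4; 3 - 11 = -8, which IS divisible by 4, so compatible.
    Write x = 11 + 20·t and substitute into x ≡ 3 (mod 12): 20·t ≡ 3 − 11 = -8 (mod 12).
    Divide the congruence (and modulus) by g = 4: 5·t ≡ -2 (mod 3).
    Reduce coefficients mod 3: 2·t ≡ 1 (mod 3).
    The inverse of 2 mod 3 is 2 (since 2·2 = 4 = 1·3 + 1), so t ≡ 2·1 = 2 ≡ 2 (mod 3).
    Then x = 11 + 20·2 = 51, valid modulo lcm(20, 12) = 60: x ≡ 51 (mod 60).
Verify: 51 mod 4 = 3, 51 mod 10 = 1, 51 mod 12 = 3.

x ≡ 51 (mod 60).


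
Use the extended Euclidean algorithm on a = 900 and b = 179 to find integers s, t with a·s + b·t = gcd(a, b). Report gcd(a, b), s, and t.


Euclidean algorithm on (900, 179) — divide until remainder is 0:
  900 = 5 · 179 + 5
  179 = 35 · 5 + 4
  5 = 1 · 4 + 1
  4 = 4 · 1 + 0
gcd(900, 179) = 1.
Track Bezout coefficients alongside the remainders: start with r₀ = 900 = a·1 + b·0 (s = 1, t = 0) and r₁ = 179 = a·0 + b·1 (s = 0, t = 1); each new remainder r_{k+1} = r_{k-1} − q_k·r_k inherits s_{k+1} = s_{k-1} − q_k·s_k, t_{k+1} = t_{k-1} − q_k·t_k, so r_k = a·s_k + b·t_k at every step:
  q = 5: r = 5, s = 1 − 5·0 = 1, t = 0 − 5·1 = -5  (check: 900·1 + 179·(-5) = 5)
  q = 35: r = 4, s = 0 − 35·1 = -35, t = 1 − 35·(-5) = 176  (check: 900·(-35) + 179·176 = 4)
  q = 1: r = 1, s = 1 − 1·(-35) = 36, t = -5 − 1·176 = -181  (check: 900·36 + 179·(-181) = 1)
The row with r = 1 (the gcd) gives the Bezout coefficients s = 36, t = -181.
Result: 900 · (36) + 179 · (-181) = 1.

gcd(900, 179) = 1; s = 36, t = -181 (check: 900·36 + 179·(-181) = 1).


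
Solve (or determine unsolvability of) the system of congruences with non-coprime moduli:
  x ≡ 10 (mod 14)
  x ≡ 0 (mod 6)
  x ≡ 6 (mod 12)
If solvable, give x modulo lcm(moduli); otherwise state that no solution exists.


Moduli 14, 6, 12 are not pairwise coprime, so CRT works modulo lcm(m_i) when all pairwise compatibility conditions hold.
Pairwise compatibility: gcd(m_i, m_j) must divide a_i - a_j for every pair.
Merge one congruence at a time:
  Start: x ≡ 10 (mod 14).
  Combine with x ≡ 0 (mod 6): gcd(14, 6) = 2; 0 - 10 = -10, which IS divisible by 2, so compatible.
    Write x = 10 + 14·t and substitute into x ≡ 0 (mod 6): 14·t ≡ 0 − 10 = -10 (mod 6).
    Divide the congruence (and modulus) by g = 2: 7·t ≡ -5 (mod 3).
    Reduce coefficients mod 3: 1·t ≡ 1 (mod 3).
    So t ≡ 1 (mod 3).
    Then x = 10 + 14·1 = 24, valid modulo lcm(14, 6) = 42: x ≡ 24 (mod 42).
  Combine with x ≡ 6 (mod 12): gcd(42, 12) = 6; 6 - 24 = -18, which IS divisible by 6, so compatible.
    Write x = 24 + 42·t and substitute into x ≡ 6 (mod 12): 42·t ≡ 6 − 24 = -18 (mod 12).
    Divide the congruence (and modulus) by g = 6: 7·t ≡ -3 (mod 2).
    Reduce coefficients mod 2: 1·t ≡ 1 (mod 2).
    So t ≡ 1 (mod 2).
    Then x = 24 + 42·1 = 66, valid modulo lcm(42, 12) = 84: x ≡ 66 (mod 84).
Verify: 66 mod 14 = 10, 66 mod 6 = 0, 66 mod 12 = 6.

x ≡ 66 (mod 84).


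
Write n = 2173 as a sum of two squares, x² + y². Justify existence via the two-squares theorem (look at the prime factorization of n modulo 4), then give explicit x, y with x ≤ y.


Step 1: Factor n = 2173 = 41 · 53.
Step 2: Check the mod-4 condition on each prime factor: 41 ≡ 1 (mod 4), exponent 1; 53 ≡ 1 (mod 4), exponent 1.
All primes ≡ 3 (mod 4) appear to even exponent (or don't appear), so by the two-squares theorem n IS expressible as a sum of two squares.
Step 3: Build a representation. Here n = 41 · 53 is a product of primes ≡ 1 (mod 4). Each prime p ≡ 1 (mod 4) is itself a sum of two squares; find a² by testing p − a² for a perfect square:
  41: 41 − 1² = 40, 41 − 2² = 37, 41 − 3² = 32, 41 − 4² = 25 = 5² ⇒ 41 = 4² + 5².
  53: 53 − 1² = 52, 53 − 2² = 49 = 7² ⇒ 53 = 2² + 7².
  Combine using the Brahmagupta–Fibonacci identity (a² + b²)(c² + d²) = (ac − bd)² + (ad + bc)² = (ac + bd)² + (ad − bc)²:
  41 · 53 = 2173: from (4² + 5²)(2² + 7²), take (4·2 − 5·7, 4·7 + 5·2) = (8 − 35, 28 + 10) = (-27, 38); dropping signs (only squares matter) gives (27, 38); check 27² + 38² = 729 + 1444 = 2173 ✓.
Step 4: Order so x ≤ y and verify: 27² + 38² = 729 + 1444 = 2173 = n. ✓

n = 2173 = 27² + 38² (one valid representation with x ≤ y).


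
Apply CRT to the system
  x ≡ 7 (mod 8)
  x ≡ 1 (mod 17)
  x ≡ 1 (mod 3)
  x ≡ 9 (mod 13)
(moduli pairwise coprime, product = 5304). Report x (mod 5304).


Product of moduli M = 8 · 17 · 3 · 13 = 5304.
Merge one congruence at a time:
  Start: x ≡ 7 (mod 8).
  Combine with x ≡ 1 (mod 17); new modulus lcm = 136.
    Write x = 7 + 8·t and substitute into x ≡ 1 (mod 17): 8·t ≡ 1 − 7 = -6 (mod 17).
    Reduce coefficients mod 17: 8·t ≡ 11 (mod 17).
    The inverse of 8 mod 17 is 15 (since 8·15 = 120 = 7·17 + 1), so t ≡ 15·11 = 165 ≡ 12 (mod 17).
    Then x = 7 + 8·12 = 103, valid modulo lcm(8, 17) = 136: x ≡ 103 (mod 136).
  Combine with x ≡ 1 (mod 3); new modulus lcm = 408.
    Write x = 103 + 136·t and substitute into x ≡ 1 (mod 3): 136·t ≡ 1 − 103 = -102 (mod 3).
    Reduce coefficients mod 3: 1·t ≡ 0 (mod 3).
    So t ≡ 0 (mod 3).
    Then x = 103 + 136·0 = 103, valid modulo lcm(136, 3) = 408: x ≡ 103 (mod 408).
  Combine with x ≡ 9 (mod 13); new modulus lcm = 5304.
    Write x = 103 + 408·t and substitute into x ≡ 9 (mod 13): 408·t ≡ 9 − 103 = -94 (mod 13).
    Reduce coefficients mod 13: 5·t ≡ 10 (mod 13).
    The inverse of 5 mod 13 is 8 (since 5·8 = 40 = 3·13 + 1), so t ≡ 8·10 = 80 ≡ 2 (mod 13).
    Then x = 103 + 408·2 = 919, valid modulo lcm(408, 13) = 5304: x ≡ 919 (mod 5304).
Verify against each original: 919 mod 8 = 7, 919 mod 17 = 1, 919 mod 3 = 1, 919 mod 13 = 9.

x ≡ 919 (mod 5304).


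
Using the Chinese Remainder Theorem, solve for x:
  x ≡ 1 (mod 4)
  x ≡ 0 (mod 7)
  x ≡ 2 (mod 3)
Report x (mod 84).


Moduli 4, 7, 3 are pairwise coprime; by CRT there is a unique solution modulo M = 4 · 7 · 3 = 84.
Solve pairwise, accumulating the modulus:
  Start with x ≡ 1 (mod 4).
  Combine with x ≡ 0 (mod 7): since gcd(4, 7) = 1, we get a unique residue mod 28.
    Write x = 1 + 4·t and substitute into x ≡ 0 (mod 7): 4·t ≡ 0 − 1 = -1 (mod 7).
    Reduce coefficients mod 7: 4·t ≡ 6 (mod 7).
    The inverse of 4 mod 7 is 2 (since 4·2 = 8 = 1·7 + 1), so t ≡ 2·6 = 12 ≡ 5 (mod 7).
    Then x = 1 + 4·5 = 21, valid modulo lcm(4, 7) = 28: x ≡ 21 (mod 28).
  Combine with x ≡ 2 (mod 3): since gcd(28, 3) = 1, we get a unique residue mod 84.
    Write x = 21 + 28·t and substitute into x ≡ 2 (mod 3): 28·t ≡ 2 − 21 = -19 (mod 3).
    Reduce coefficients mod 3: 1·t ≡ 2 (mod 3).
    So t ≡ 2 (mod 3).
    Then x = 21 + 28·2 = 77, valid modulo lcm(28, 3) = 84: x ≡ 77 (mod 84).
Verify: 77 mod 4 = 1 ✓, 77 mod 7 = 0 ✓, 77 mod 3 = 2 ✓.

x ≡ 77 (mod 84).


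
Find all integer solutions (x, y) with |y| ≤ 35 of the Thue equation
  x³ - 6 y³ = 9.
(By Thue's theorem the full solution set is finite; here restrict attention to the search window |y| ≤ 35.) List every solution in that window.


The equation is x³ - 6y³ = 9. For fixed y, x³ = 6·y³ + 9, so a solution requires the RHS to be a perfect cube.
Strategy: iterate y from -35 to 35, compute RHS = 6·y³ + 9, and check whether it is a (positive or negative) perfect cube.
Check small values of y:
  y = 0: RHS = 9 is not a perfect cube.
  y = 1: RHS = 15 is not a perfect cube.
  y = -1: RHS = 3 is not a perfect cube.
  y = 2: RHS = 57 is not a perfect cube.
  y = -2: RHS = -39 is not a perfect cube.
  y = 3: RHS = 171 is not a perfect cube.
  y = -3: RHS = -153 is not a perfect cube.
Continuing the search up to |y| = 35 finds no solutions either.
No (x, y) in the scanned range satisfies the equation.

No integer solutions with |y| ≤ 35.


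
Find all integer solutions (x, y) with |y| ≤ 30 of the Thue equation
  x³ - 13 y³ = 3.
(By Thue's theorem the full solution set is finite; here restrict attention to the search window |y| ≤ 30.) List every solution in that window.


The equation is x³ - 13y³ = 3. For fixed y, x³ = 13·y³ + 3, so a solution requires the RHS to be a perfect cube.
Strategy: iterate y from -30 to 30, compute RHS = 13·y³ + 3, and check whether it is a (positive or negative) perfect cube.
Check small values of y:
  y = 0: RHS = 3 is not a perfect cube.
  y = 1: RHS = 16 is not a perfect cube.
  y = -1: RHS = -10 is not a perfect cube.
  y = 2: RHS = 107 is not a perfect cube.
  y = -2: RHS = -101 is not a perfect cube.
  y = 3: RHS = 354 is not a perfect cube.
  y = -3: RHS = -348 is not a perfect cube.
Continuing the search up to |y| = 30 finds no solutions either.
No (x, y) in the scanned range satisfies the equation.

No integer solutions with |y| ≤ 30.


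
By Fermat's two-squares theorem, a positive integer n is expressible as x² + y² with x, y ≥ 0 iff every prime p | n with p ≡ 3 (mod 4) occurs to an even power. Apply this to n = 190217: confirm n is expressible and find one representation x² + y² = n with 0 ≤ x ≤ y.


Step 1: Factor n = 190217 = 37 · 53 · 97.
Step 2: Check the mod-4 condition on each prime factor: 37 ≡ 1 (mod 4), exponent 1; 53 ≡ 1 (mod 4), exponent 1; 97 ≡ 1 (mod 4), exponent 1.
All primes ≡ 3 (mod 4) appear to even exponent (or don't appear), so by the two-squares theorem n IS expressible as a sum of two squares.
Step 3: Build a representation. Here n = 37 · 53 · 97 is a product of primes ≡ 1 (mod 4). Each prime p ≡ 1 (mod 4) is itself a sum of two squares; find a² by testing p − a² for a perfect square:
  37: 37 − 1² = 36 = 6² ⇒ 37 = 1² + 6².
  53: 53 − 1² = 52, 53 − 2² = 49 = 7² ⇒ 53 = 2² + 7².
  97: 97 − 1² = 96, 97 − 2² = 93, 97 − 3² = 88, 97 − 4² = 81 = 9² ⇒ 97 = 4² + 9².
  Combine using the Brahmagupta–Fibonacci identity (a² + b²)(c² + d²) = (ac − bd)² + (ad + bc)² = (ac + bd)² + (ad − bc)²:
  37 · 53 = 1961: from (1² + 6²)(2² + 7²), take (1·2 − 6·7, 1·7 + 6·2) = (2 − 42, 7 + 12) = (-40, 19); dropping signs (only squares matter) gives (40, 19); check 40² + 19² = 1600 + 361 = 1961 ✓.
  1961 · 97 = 190217: from (40² + 19²)(4² + 9²), take (40·4 − 19·9, 40·9 + 19·4) = (160 − 171, 360 + 76) = (-11, 436); dropping signs (only squares matter) gives (11, 436); check 11² + 436² = 121 + 190096 = 190217 ✓.
Step 4: Order so x ≤ y and verify: 11² + 436² = 121 + 190096 = 190217 = n. ✓

n = 190217 = 11² + 436² (one valid representation with x ≤ y).


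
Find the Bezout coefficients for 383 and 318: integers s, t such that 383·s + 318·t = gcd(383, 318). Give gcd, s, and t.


Euclidean algorithm on (383, 318) — divide until remainder is 0:
  383 = 1 · 318 + 65
  318 = 4 · 65 + 58
  65 = 1 · 58 + 7
  58 = 8 · 7 + 2
  7 = 3 · 2 + 1
  2 = 2 · 1 + 0
gcd(383, 318) = 1.
Track Bezout coefficients alongside the remainders: start with r₀ = 383 = a·1 + b·0 (s = 1, t = 0) and r₁ = 318 = a·0 + b·1 (s = 0, t = 1); each new remainder r_{k+1} = r_{k-1} − q_k·r_k inherits s_{k+1} = s_{k-1} − q_k·s_k, t_{k+1} = t_{k-1} − q_k·t_k, so r_k = a·s_k + b·t_k at every step:
  q = 1: r = 65, s = 1 − 1·0 = 1, t = 0 − 1·1 = -1  (check: 383·1 + 318·(-1) = 65)
  q = 4: r = 58, s = 0 − 4·1 = -4, t = 1 − 4·(-1) = 5  (check: 383·(-4) + 318·5 = 58)
  q = 1: r = 7, s = 1 − 1·(-4) = 5, t = -1 − 1·5 = -6  (check: 383·5 + 318·(-6) = 7)
  q = 8: r = 2, s = -4 − 8·5 = -44, t = 5 − 8·(-6) = 53  (check: 383·(-44) + 318·53 = 2)
  q = 3: r = 1, s = 5 − 3·(-44) = 137, t = -6 − 3·53 = -165  (check: 383·137 + 318·(-165) = 1)
The row with r = 1 (the gcd) gives the Bezout coefficients s = 137, t = -165.
Result: 383 · (137) + 318 · (-165) = 1.

gcd(383, 318) = 1; s = 137, t = -165 (check: 383·137 + 318·(-165) = 1).


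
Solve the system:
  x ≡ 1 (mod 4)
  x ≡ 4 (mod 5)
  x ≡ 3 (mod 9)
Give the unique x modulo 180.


Moduli 4, 5, 9 are pairwise coprime; by CRT there is a unique solution modulo M = 4 · 5 · 9 = 180.
Solve pairwise, accumulating the modulus:
  Start with x ≡ 1 (mod 4).
  Combine with x ≡ 4 (mod 5): since gcd(4, 5) = 1, we get a unique residue mod 20.
    Write x = 1 + 4·t and substitute into x ≡ 4 (mod 5): 4·t ≡ 4 − 1 = 3 (mod 5).
    The inverse of 4 mod 5 is 4 (since 4·4 = 16 = 3·5 + 1), so t ≡ 4·3 = 12 ≡ 2 (mod 5).
    Then x = 1 + 4·2 = 9, valid modulo lcm(4, 5) = 20: x ≡ 9 (mod 20).
  Combine with x ≡ 3 (mod 9): since gcd(20, 9) = 1, we get a unique residue mod 180.
    Write x = 9 + 20·t and substitute into x ≡ 3 (mod 9): 20·t ≡ 3 − 9 = -6 (mod 9).
    Reduce coefficients mod 9: 2·t ≡ 3 (mod 9).
    The inverse of 2 mod 9 is 5 (since 2·5 = 10 = 1·9 + 1), so t ≡ 5·3 = 15 ≡ 6 (mod 9).
    Then x = 9 + 20·6 = 129, valid modulo lcm(20, 9) = 180: x ≡ 129 (mod 180).
Verify: 129 mod 4 = 1 ✓, 129 mod 5 = 4 ✓, 129 mod 9 = 3 ✓.

x ≡ 129 (mod 180).


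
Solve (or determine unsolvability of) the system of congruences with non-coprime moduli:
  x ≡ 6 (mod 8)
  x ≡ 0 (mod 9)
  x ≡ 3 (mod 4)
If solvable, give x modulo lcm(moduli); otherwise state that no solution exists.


Moduli 8, 9, 4 are not pairwise coprime, so CRT works modulo lcm(m_i) when all pairwise compatibility conditions hold.
Pairwise compatibility: gcd(m_i, m_j) must divide a_i - a_j for every pair.
Merge one congruence at a time:
  Start: x ≡ 6 (mod 8).
  Combine with x ≡ 0 (mod 9): gcd(8, 9) = 1; 0 - 6 = -6, which IS divisible by 1, so compatible.
    Write x = 6 + 8·t and substitute into x ≡ 0 (mod 9): 8·t ≡ 0 − 6 = -6 (mod 9).
    Reduce coefficients mod 9: 8·t ≡ 3 (mod 9).
    The inverse of 8 mod 9 is 8 (since 8·8 = 64 = 7·9 + 1), so t ≡ 8·3 = 24 ≡ 6 (mod 9).
    Then x = 6 + 8·6 = 54, valid modulo lcm(8, 9) = 72: x ≡ 54 (mod 72).
  Combine with x ≡ 3 (mod 4): gcd(72, 4) = 4, and 3 - 54 = -51 is NOT divisible by 4.
    ⇒ system is inconsistent (no integer solution).

No solution (the system is inconsistent).


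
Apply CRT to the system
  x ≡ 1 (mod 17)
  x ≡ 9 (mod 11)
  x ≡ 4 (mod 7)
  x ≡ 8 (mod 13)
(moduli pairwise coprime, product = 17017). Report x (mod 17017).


Product of moduli M = 17 · 11 · 7 · 13 = 17017.
Merge one congruence at a time:
  Start: x ≡ 1 (mod 17).
  Combine with x ≡ 9 (mod 11); new modulus lcm = 187.
    Write x = 1 + 17·t and substitute into x ≡ 9 (mod 11): 17·t ≡ 9 − 1 = 8 (mod 11).
    Reduce coefficients mod 11: 6·t ≡ 8 (mod 11).
    The inverse of 6 mod 11 is 2 (since 6·2 = 12 = 1·11 + 1), so t ≡ 2·8 = 16 ≡ 5 (mod 11).
    Then x = 1 + 17·5 = 86, valid modulo lcm(17, 11) = 187: x ≡ 86 (mod 187).
  Combine with x ≡ 4 (mod 7); new modulus lcm = 1309.
    Write x = 86 + 187·t and substitute into x ≡ 4 (mod 7): 187·t ≡ 4 − 86 = -82 (mod 7).
    Reduce coefficients mod 7: 5·t ≡ 2 (mod 7).
    The inverse of 5 mod 7 is 3 (since 5·3 = 15 = 2·7 + 1), so t ≡ 3·2 = 6 ≡ 6 (mod 7).
    Then x = 86 + 187·6 = 1208, valid modulo lcm(187, 7) = 1309: x ≡ 1208 (mod 1309).
  Combine with x ≡ 8 (mod 13); new modulus lcm = 17017.
    Write x = 1208 + 1309·t and substitute into x ≡ 8 (mod 13): 1309·t ≡ 8 − 1208 = -1200 (mod 13).
    Reduce coefficients mod 13: 9·t ≡ 9 (mod 13).
    The inverse of 9 mod 13 is 3 (since 9·3 = 27 = 2·13 + 1), so t ≡ 3·9 = 27 ≡ 1 (mod 13).
    Then x = 1208 + 1309·1 = 2517, valid modulo lcm(1309, 13) = 17017: x ≡ 2517 (mod 17017).
Verify against each original: 2517 mod 17 = 1, 2517 mod 11 = 9, 2517 mod 7 = 4, 2517 mod 13 = 8.

x ≡ 2517 (mod 17017).


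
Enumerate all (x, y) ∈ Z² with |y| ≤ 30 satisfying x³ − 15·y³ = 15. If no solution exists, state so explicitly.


The equation is x³ - 15y³ = 15. For fixed y, x³ = 15·y³ + 15, so a solution requires the RHS to be a perfect cube.
Strategy: iterate y from -30 to 30, compute RHS = 15·y³ + 15, and check whether it is a (positive or negative) perfect cube.
Check small values of y:
  y = 0: RHS = 15 is not a perfect cube.
  y = 1: RHS = 30 is not a perfect cube.
  y = -1: RHS = 0 = (0)³ ⇒ x = 0 works.
  y = 2: RHS = 135 is not a perfect cube.
  y = -2: RHS = -105 is not a perfect cube.
  y = 3: RHS = 420 is not a perfect cube.
  y = -3: RHS = -390 is not a perfect cube.
Continuing the search up to |y| = 30 finds no further solutions beyond those listed.
Collected solutions: (0, -1).

Solutions (with |y| ≤ 30): (0, -1).


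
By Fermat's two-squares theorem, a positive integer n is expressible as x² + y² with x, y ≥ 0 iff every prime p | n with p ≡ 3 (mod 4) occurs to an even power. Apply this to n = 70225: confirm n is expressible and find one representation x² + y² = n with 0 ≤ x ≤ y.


Step 1: Factor n = 70225 = 5^2 · 53^2.
Step 2: Check the mod-4 condition on each prime factor: 5 ≡ 1 (mod 4), exponent 2; 53 ≡ 1 (mod 4), exponent 2.
All primes ≡ 3 (mod 4) appear to even exponent (or don't appear), so by the two-squares theorem n IS expressible as a sum of two squares.
Step 3: Build a representation. Group n = k² · m with k = 5 and m = 53 · 53 = 2809 (a product of primes ≡ 1 (mod 4)); a representation of m scales to one of n via (k·x)² + (k·y)² = k²(x² + y²). Each prime p ≡ 1 (mod 4) is itself a sum of two squares; find a² by testing p − a² for a perfect square:
  53: 53 − 1² = 52, 53 − 2² = 49 = 7² ⇒ 53 = 2² + 7².
  Combine using the Brahmagupta–Fibonacci identity (a² + b²)(c² + d²) = (ac − bd)² + (ad + bc)² = (ac + bd)² + (ad − bc)²:
  53 · 53 = 2809: from (2² + 7²)(2² + 7²), take (2·2 − 7·7, 2·7 + 7·2) = (4 − 49, 14 + 14) = (-45, 28); dropping signs (only squares matter) gives (45, 28); check 45² + 28² = 2025 + 784 = 2809 ✓.
  Scale by k = 5: (5·45, 5·28) = (225, 140).
Step 4: Order so x ≤ y and verify: 140² + 225² = 19600 + 50625 = 70225 = n. ✓

n = 70225 = 140² + 225² (one valid representation with x ≤ y).


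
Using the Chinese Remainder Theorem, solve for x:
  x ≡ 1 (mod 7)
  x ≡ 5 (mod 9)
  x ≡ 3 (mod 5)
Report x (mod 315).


Moduli 7, 9, 5 are pairwise coprime; by CRT there is a unique solution modulo M = 7 · 9 · 5 = 315.
Solve pairwise, accumulating the modulus:
  Start with x ≡ 1 (mod 7).
  Combine with x ≡ 5 (mod 9): since gcd(7, 9) = 1, we get a unique residue mod 63.
    Write x = 1 + 7·t and substitute into x ≡ 5 (mod 9): 7·t ≡ 5 − 1 = 4 (mod 9).
    The inverse of 7 mod 9 is 4 (since 7·4 = 28 = 3·9 + 1), so t ≡ 4·4 = 16 ≡ 7 (mod 9).
    Then x = 1 + 7·7 = 50, valid modulo lcm(7, 9) = 63: x ≡ 50 (mod 63).
  Combine with x ≡ 3 (mod 5): since gcd(63, 5) = 1, we get a unique residue mod 315.
    Write x = 50 + 63·t and substitute into x ≡ 3 (mod 5): 63·t ≡ 3 − 50 = -47 (mod 5).
    Reduce coefficients mod 5: 3·t ≡ 3 (mod 5).
    The inverse of 3 mod 5 is 2 (since 3·2 = 6 = 1·5 + 1), so t ≡ 2·3 = 6 ≡ 1 (mod 5).
    Then x = 50 + 63·1 = 113, valid modulo lcm(63, 5) = 315: x ≡ 113 (mod 315).
Verify: 113 mod 7 = 1 ✓, 113 mod 9 = 5 ✓, 113 mod 5 = 3 ✓.

x ≡ 113 (mod 315).


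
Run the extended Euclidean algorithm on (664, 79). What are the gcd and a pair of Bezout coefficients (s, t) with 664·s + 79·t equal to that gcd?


Euclidean algorithm on (664, 79) — divide until remainder is 0:
  664 = 8 · 79 + 32
  79 = 2 · 32 + 15
  32 = 2 · 15 + 2
  15 = 7 · 2 + 1
  2 = 2 · 1 + 0
gcd(664, 79) = 1.
Track Bezout coefficients alongside the remainders: start with r₀ = 664 = a·1 + b·0 (s = 1, t = 0) and r₁ = 79 = a·0 + b·1 (s = 0, t = 1); each new remainder r_{k+1} = r_{k-1} − q_k·r_k inherits s_{k+1} = s_{k-1} − q_k·s_k, t_{k+1} = t_{k-1} − q_k·t_k, so r_k = a·s_k + b·t_k at every step:
  q = 8: r = 32, s = 1 − 8·0 = 1, t = 0 − 8·1 = -8  (check: 664·1 + 79·(-8) = 32)
  q = 2: r = 15, s = 0 − 2·1 = -2, t = 1 − 2·(-8) = 17  (check: 664·(-2) + 79·17 = 15)
  q = 2: r = 2, s = 1 − 2·(-2) = 5, t = -8 − 2·17 = -42  (check: 664·5 + 79·(-42) = 2)
  q = 7: r = 1, s = -2 − 7·5 = -37, t = 17 − 7·(-42) = 311  (check: 664·(-37) + 79·311 = 1)
The row with r = 1 (the gcd) gives the Bezout coefficients s = -37, t = 311.
Result: 664 · (-37) + 79 · (311) = 1.

gcd(664, 79) = 1; s = -37, t = 311 (check: 664·(-37) + 79·311 = 1).


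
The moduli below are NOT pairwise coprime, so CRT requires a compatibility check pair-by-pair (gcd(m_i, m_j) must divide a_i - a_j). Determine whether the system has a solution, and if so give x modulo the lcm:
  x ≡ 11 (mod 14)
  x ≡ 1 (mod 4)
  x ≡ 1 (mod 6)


Moduli 14, 4, 6 are not pairwise coprime, so CRT works modulo lcm(m_i) when all pairwise compatibility conditions hold.
Pairwise compatibility: gcd(m_i, m_j) must divide a_i - a_j for every pair.
Merge one congruence at a time:
  Start: x ≡ 11 (mod 14).
  Combine with x ≡ 1 (mod 4): gcd(14, 4) = 2; 1 - 11 = -10, which IS divisible by 2, so compatible.
    Write x = 11 + 14·t and substitute into x ≡ 1 (mod 4): 14·t ≡ 1 − 11 = -10 (mod 4).
    Divide the congruence (and modulus) by g = 2: 7·t ≡ -5 (mod 2).
    Reduce coefficients mod 2: 1·t ≡ 1 (mod 2).
    So t ≡ 1 (mod 2).
    Then x = 11 + 14·1 = 25, valid modulo lcm(14, 4) = 28: x ≡ 25 (mod 28).
  Combine with x ≡ 1 (mod 6): gcd(28, 6) = 2; 1 - 25 = -24, which IS divisible by 2, so compatible.
    Write x = 25 + 28·t and substitute into x ≡ 1 (mod 6): 28·t ≡ 1 − 25 = -24 (mod 6).
    Divide the congruence (and modulus) by g = 2: 14·t ≡ -12 (mod 3).
    Reduce coefficients mod 3: 2·t ≡ 0 (mod 3).
    The inverse of 2 mod 3 is 2 (since 2·2 = 4 = 1·3 + 1), so t ≡ 2·0 = 0 ≡ 0 (mod 3).
    Then x = 25 + 28·0 = 25, valid modulo lcm(28, 6) = 84: x ≡ 25 (mod 84).
Verify: 25 mod 14 = 11, 25 mod 4 = 1, 25 mod 6 = 1.

x ≡ 25 (mod 84).


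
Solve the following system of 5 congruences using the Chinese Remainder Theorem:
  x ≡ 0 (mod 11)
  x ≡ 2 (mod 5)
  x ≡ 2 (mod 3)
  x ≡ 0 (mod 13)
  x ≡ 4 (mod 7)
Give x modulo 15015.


Product of moduli M = 11 · 5 · 3 · 13 · 7 = 15015.
Merge one congruence at a time:
  Start: x ≡ 0 (mod 11).
  Combine with x ≡ 2 (mod 5); new modulus lcm = 55.
    Write x = 0 + 11·t and substitute into x ≡ 2 (mod 5): 11·t ≡ 2 − 0 = 2 (mod 5).
    Reduce coefficients mod 5: 1·t ≡ 2 (mod 5).
    So t ≡ 2 (mod 5).
    Then x = 0 + 11·2 = 22, valid modulo lcm(11, 5) = 55: x ≡ 22 (mod 55).
  Combine with x ≡ 2 (mod 3); new modulus lcm = 165.
    Write x = 22 + 55·t and substitute into x ≡ 2 (mod 3): 55·t ≡ 2 − 22 = -20 (mod 3).
    Reduce coefficients mod 3: 1·t ≡ 1 (mod 3).
    So t ≡ 1 (mod 3).
    Then x = 22 + 55·1 = 77, valid modulo lcm(55, 3) = 165: x ≡ 77 (mod 165).
  Combine with x ≡ 0 (mod 13); new modulus lcm = 2145.
    Write x = 77 + 165·t and substitute into x ≡ 0 (mod 13): 165·t ≡ 0 − 77 = -77 (mod 13).
    Reduce coefficients mod 13: 9·t ≡ 1 (mod 13).
    The inverse of 9 mod 13 is 3 (since 9·3 = 27 = 2·13 + 1), so t ≡ 3·1 = 3 ≡ 3 (mod 13).
    Then x = 77 + 165·3 = 572, valid modulo lcm(165, 13) = 2145: x ≡ 572 (mod 2145).
  Combine with x ≡ 4 (mod 7); new modulus lcm = 15015.
    Write x = 572 + 2145·t and substitute into x ≡ 4 (mod 7): 2145·t ≡ 4 − 572 = -568 (mod 7).
    Reduce coefficients mod 7: 3·t ≡ 6 (mod 7).
    The inverse of 3 mod 7 is 5 (since 3·5 = 15 = 2·7 + 1), so t ≡ 5·6 = 30 ≡ 2 (mod 7).
    Then x = 572 + 2145·2 = 4862, valid modulo lcm(2145, 7) = 15015: x ≡ 4862 (mod 15015).
Verify against each original: 4862 mod 11 = 0, 4862 mod 5 = 2, 4862 mod 3 = 2, 4862 mod 13 = 0, 4862 mod 7 = 4.

x ≡ 4862 (mod 15015).


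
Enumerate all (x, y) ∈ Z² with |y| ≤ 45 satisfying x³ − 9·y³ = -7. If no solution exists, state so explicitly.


The equation is x³ - 9y³ = -7. For fixed y, x³ = 9·y³ − 7, so a solution requires the RHS to be a perfect cube.
Strategy: iterate y from -45 to 45, compute RHS = 9·y³ − 7, and check whether it is a (positive or negative) perfect cube.
Check small values of y:
  y = 0: RHS = -7 is not a perfect cube.
  y = 1: RHS = 2 is not a perfect cube.
  y = -1: RHS = -16 is not a perfect cube.
  y = 2: RHS = 65 is not a perfect cube.
  y = -2: RHS = -79 is not a perfect cube.
  y = 3: RHS = 236 is not a perfect cube.
  y = -3: RHS = -250 is not a perfect cube.
Continuing the search up to |y| = 45 finds no solutions either.
No (x, y) in the scanned range satisfies the equation.

No integer solutions with |y| ≤ 45.


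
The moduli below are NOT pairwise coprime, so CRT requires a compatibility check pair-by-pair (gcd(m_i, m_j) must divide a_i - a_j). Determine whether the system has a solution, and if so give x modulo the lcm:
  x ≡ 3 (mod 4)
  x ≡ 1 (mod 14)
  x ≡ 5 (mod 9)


Moduli 4, 14, 9 are not pairwise coprime, so CRT works modulo lcm(m_i) when all pairwise compatibility conditions hold.
Pairwise compatibility: gcd(m_i, m_j) must divide a_i - a_j for every pair.
Merge one congruence at a time:
  Start: x ≡ 3 (mod 4).
  Combine with x ≡ 1 (mod 14): gcd(4, 14) = 2; 1 - 3 = -2, which IS divisible by 2, so compatible.
    Write x = 3 + 4·t and substitute into x ≡ 1 (mod 14): 4·t ≡ 1 − 3 = -2 (mod 14).
    Divide the congruence (and modulus) by g = 2: 2·t ≡ -1 (mod 7).
    Reduce coefficients mod 7: 2·t ≡ 6 (mod 7).
    The inverse of 2 mod 7 is 4 (since 2·4 = 8 = 1·7 + 1), so t ≡ 4·6 = 24 ≡ 3 (mod 7).
    Then x = 3 + 4·3 = 15, valid modulo lcm(4, 14) = 28: x ≡ 15 (mod 28).
  Combine with x ≡ 5 (mod 9): gcd(28, 9) = 1; 5 - 15 = -10, which IS divisible by 1, so compatible.
    Write x = 15 + 28·t and substitute into x ≡ 5 (mod 9): 28·t ≡ 5 − 15 = -10 (mod 9).
    Reduce coefficients mod 9: 1·t ≡ 8 (mod 9).
    So t ≡ 8 (mod 9).
    Then x = 15 + 28·8 = 239, valid modulo lcm(28, 9) = 252: x ≡ 239 (mod 252).
Verify: 239 mod 4 = 3, 239 mod 14 = 1, 239 mod 9 = 5.

x ≡ 239 (mod 252).


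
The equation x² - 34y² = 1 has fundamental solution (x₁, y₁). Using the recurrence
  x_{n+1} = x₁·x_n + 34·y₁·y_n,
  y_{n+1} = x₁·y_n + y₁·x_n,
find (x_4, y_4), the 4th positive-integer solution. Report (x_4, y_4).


Step 1: Find the fundamental solution (x₁, y₁) of x² - 34y² = 1.
  Expand √34 as a continued fraction. a₀ = ⌊√34⌋ = 5; iterate m_{k+1} = d_k·a_k − m_k, d_{k+1} = (34 − m_{k+1}²)/d_k, a_{k+1} = ⌊(a₀ + m_{k+1})/d_{k+1}⌋ (starting m₀ = 0, d₀ = 1), with convergents p_k = a_k·p_{k-1} + p_{k-2}, q_k = a_k·q_{k-1} + q_{k-2} (p₋₁ = 1, q₋₁ = 0):
  k = 0: a₀ = 5; p₀/q₀ = 5/1; p₀² − 34·q₀² = 25 − 34 = -9.
  k = 1: m = 5, d = 9, a = ⌊(5 + 5)/9⌋ = 1; p/q = (1·5 + 1)/(1·1 + 0) = 6/1; p² − 34·q² = 36 − 34 = 2.
  k = 2: m = 4, d = 2, a = ⌊(5 + 4)/2⌋ = 4; p/q = (4·6 + 5)/(4·1 + 1) = 29/5; p² − 34·q² = 841 − 850 = -9.
  k = 3: m = 4, d = 9, a = ⌊(5 + 4)/9⌋ = 1; p/q = (1·29 + 6)/(1·5 + 1) = 35/6; p² − 34·q² = 1225 − 1224 = 1.
  The first convergent with p² − 34·q² = 1 gives the fundamental solution (x₁, y₁) = (35, 6).
Step 2: Apply the recurrence (x_{n+1}, y_{n+1}) = (x₁x_n + 34y₁y_n, x₁y_n + y₁x_n) repeatedly.
  From (x_1, y_1) = (35, 6): x_2 = 35·35 + 34·6·6 = 2449; y_2 = 35·6 + 6·35 = 420.
  From (x_2, y_2) = (2449, 420): x_3 = 35·2449 + 34·6·420 = 171395; y_3 = 35·420 + 6·2449 = 29394.
  From (x_3, y_3) = (171395, 29394): x_4 = 35·171395 + 34·6·29394 = 11995201; y_4 = 35·29394 + 6·171395 = 2057160.
Step 3: Verify x_4² - 34·y_4² = 143884847030401 - 143884847030400 = 1 (should be 1). ✓

(x_1, y_1) = (35, 6); (x_4, y_4) = (11995201, 2057160).


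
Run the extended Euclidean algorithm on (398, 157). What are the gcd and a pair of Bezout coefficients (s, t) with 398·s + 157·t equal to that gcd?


Euclidean algorithm on (398, 157) — divide until remainder is 0:
  398 = 2 · 157 + 84
  157 = 1 · 84 + 73
  84 = 1 · 73 + 11
  73 = 6 · 11 + 7
  11 = 1 · 7 + 4
  7 = 1 · 4 + 3
  4 = 1 · 3 + 1
  3 = 3 · 1 + 0
gcd(398, 157) = 1.
Track Bezout coefficients alongside the remainders: start with r₀ = 398 = a·1 + b·0 (s = 1, t = 0) and r₁ = 157 = a·0 + b·1 (s = 0, t = 1); each new remainder r_{k+1} = r_{k-1} − q_k·r_k inherits s_{k+1} = s_{k-1} − q_k·s_k, t_{k+1} = t_{k-1} − q_k·t_k, so r_k = a·s_k + b·t_k at every step:
  q = 2: r = 84, s = 1 − 2·0 = 1, t = 0 − 2·1 = -2  (check: 398·1 + 157·(-2) = 84)
  q = 1: r = 73, s = 0 − 1·1 = -1, t = 1 − 1·(-2) = 3  (check: 398·(-1) + 157·3 = 73)
  q = 1: r = 11, s = 1 − 1·(-1) = 2, t = -2 − 1·3 = -5  (check: 398·2 + 157·(-5) = 11)
  q = 6: r = 7, s = -1 − 6·2 = -13, t = 3 − 6·(-5) = 33  (check: 398·(-13) + 157·33 = 7)
  q = 1: r = 4, s = 2 − 1·(-13) = 15, t = -5 − 1·33 = -38  (check: 398·15 + 157·(-38) = 4)
  q = 1: r = 3, s = -13 − 1·15 = -28, t = 33 − 1·(-38) = 71  (check: 398·(-28) + 157·71 = 3)
  q = 1: r = 1, s = 15 − 1·(-28) = 43, t = -38 − 1·71 = -109  (check: 398·43 + 157·(-109) = 1)
The row with r = 1 (the gcd) gives the Bezout coefficients s = 43, t = -109.
Result: 398 · (43) + 157 · (-109) = 1.

gcd(398, 157) = 1; s = 43, t = -109 (check: 398·43 + 157·(-109) = 1).


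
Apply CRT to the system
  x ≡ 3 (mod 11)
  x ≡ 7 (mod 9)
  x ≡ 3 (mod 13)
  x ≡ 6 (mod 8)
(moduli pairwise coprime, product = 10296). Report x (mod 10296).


Product of moduli M = 11 · 9 · 13 · 8 = 10296.
Merge one congruence at a time:
  Start: x ≡ 3 (mod 11).
  Combine with x ≡ 7 (mod 9); new modulus lcm = 99.
    Write x = 3 + 11·t and substitute into x ≡ 7 (mod 9): 11·t ≡ 7 − 3 = 4 (mod 9).
    Reduce coefficients mod 9: 2·t ≡ 4 (mod 9).
    The inverse of 2 mod 9 is 5 (since 2·5 = 10 = 1·9 + 1), so t ≡ 5·4 = 20 ≡ 2 (mod 9).
    Then x = 3 + 11·2 = 25, valid modulo lcm(11, 9) = 99: x ≡ 25 (mod 99).
  Combine with x ≡ 3 (mod 13); new modulus lcm = 1287.
    Write x = 25 + 99·t and substitute into x ≡ 3 (mod 13): 99·t ≡ 3 − 25 = -22 (mod 13).
    Reduce coefficients mod 13: 8·t ≡ 4 (mod 13).
    The inverse of 8 mod 13 is 5 (since 8·5 = 40 = 3·13 + 1), so t ≡ 5·4 = 20 ≡ 7 (mod 13).
    Then x = 25 + 99·7 = 718, valid modulo lcm(99, 13) = 1287: x ≡ 718 (mod 1287).
  Combine with x ≡ 6 (mod 8); new modulus lcm = 10296.
    Write x = 718 + 1287·t and substitute into x ≡ 6 (mod 8): 1287·t ≡ 6 − 718 = -712 (mod 8).
    Reduce coefficients mod 8: 7·t ≡ 0 (mod 8).
    The inverse of 7 mod 8 is 7 (since 7·7 = 49 = 6·8 + 1), so t ≡ 7·0 = 0 ≡ 0 (mod 8).
    Then x = 718 + 1287·0 = 718, valid modulo lcm(1287, 8) = 10296: x ≡ 718 (mod 10296).
Verify against each original: 718 mod 11 = 3, 718 mod 9 = 7, 718 mod 13 = 3, 718 mod 8 = 6.

x ≡ 718 (mod 10296).


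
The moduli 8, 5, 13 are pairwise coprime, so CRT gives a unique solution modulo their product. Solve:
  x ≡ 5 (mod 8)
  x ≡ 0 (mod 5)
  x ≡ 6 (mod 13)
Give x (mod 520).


Moduli 8, 5, 13 are pairwise coprime; by CRT there is a unique solution modulo M = 8 · 5 · 13 = 520.
Solve pairwise, accumulating the modulus:
  Start with x ≡ 5 (mod 8).
  Combine with x ≡ 0 (mod 5): since gcd(8, 5) = 1, we get a unique residue mod 40.
    Write x = 5 + 8·t and substitute into x ≡ 0 (mod 5): 8·t ≡ 0 − 5 = -5 (mod 5).
    Reduce coefficients mod 5: 3·t ≡ 0 (mod 5).
    The inverse of 3 mod 5 is 2 (since 3·2 = 6 = 1·5 + 1), so t ≡ 2·0 = 0 ≡ 0 (mod 5).
    Then x = 5 + 8·0 = 5, valid modulo lcm(8, 5) = 40: x ≡ 5 (mod 40).
  Combine with x ≡ 6 (mod 13): since gcd(40, 13) = 1, we get a unique residue mod 520.
    Write x = 5 + 40·t and substitute into x ≡ 6 (mod 13): 40·t ≡ 6 − 5 = 1 (mod 13).
    Reduce coefficients mod 13: 1·t ≡ 1 (mod 13).
    So t ≡ 1 (mod 13).
    Then x = 5 + 40·1 = 45, valid modulo lcm(40, 13) = 520: x ≡ 45 (mod 520).
Verify: 45 mod 8 = 5 ✓, 45 mod 5 = 0 ✓, 45 mod 13 = 6 ✓.

x ≡ 45 (mod 520).


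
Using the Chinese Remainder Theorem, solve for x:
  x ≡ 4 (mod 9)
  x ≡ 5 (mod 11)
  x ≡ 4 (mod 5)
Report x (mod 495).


Moduli 9, 11, 5 are pairwise coprime; by CRT there is a unique solution modulo M = 9 · 11 · 5 = 495.
Solve pairwise, accumulating the modulus:
  Start with x ≡ 4 (mod 9).
  Combine with x ≡ 5 (mod 11): since gcd(9, 11) = 1, we get a unique residue mod 99.
    Write x = 4 + 9·t and substitute into x ≡ 5 (mod 11): 9·t ≡ 5 − 4 = 1 (mod 11).
    The inverse of 9 mod 11 is 5 (since 9·5 = 45 = 4·11 + 1), so t ≡ 5·1 = 5 ≡ 5 (mod 11).
    Then x = 4 + 9·5 = 49, valid modulo lcm(9, 11) = 99: x ≡ 49 (mod 99).
  Combine with x ≡ 4 (mod 5): since gcd(99, 5) = 1, we get a unique residue mod 495.
    Write x = 49 + 99·t and substitute into x ≡ 4 (mod 5): 99·t ≡ 4 − 49 = -45 (mod 5).
    Reduce coefficients mod 5: 4·t ≡ 0 (mod 5).
    The inverse of 4 mod 5 is 4 (since 4·4 = 16 = 3·5 + 1), so t ≡ 4·0 = 0 ≡ 0 (mod 5).
    Then x = 49 + 99·0 = 49, valid modulo lcm(99, 5) = 495: x ≡ 49 (mod 495).
Verify: 49 mod 9 = 4 ✓, 49 mod 11 = 5 ✓, 49 mod 5 = 4 ✓.

x ≡ 49 (mod 495).


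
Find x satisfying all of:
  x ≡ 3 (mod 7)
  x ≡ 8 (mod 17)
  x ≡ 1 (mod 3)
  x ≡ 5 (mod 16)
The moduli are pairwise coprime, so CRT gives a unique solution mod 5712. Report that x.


Product of moduli M = 7 · 17 · 3 · 16 = 5712.
Merge one congruence at a time:
  Start: x ≡ 3 (mod 7).
  Combine with x ≡ 8 (mod 17); new modulus lcm = 119.
    Write x = 3 + 7·t and substitute into x ≡ 8 (mod 17): 7·t ≡ 8 − 3 = 5 (mod 17).
    The inverse of 7 mod 17 is 5 (since 7·5 = 35 = 2·17 + 1), so t ≡ 5·5 = 25 ≡ 8 (mod 17).
    Then x = 3 + 7·8 = 59, valid modulo lcm(7, 17) = 119: x ≡ 59 (mod 119).
  Combine with x ≡ 1 (mod 3); new modulus lcm = 357.
    Write x = 59 + 119·t and substitute into x ≡ 1 (mod 3): 119·t ≡ 1 − 59 = -58 (mod 3).
    Reduce coefficients mod 3: 2·t ≡ 2 (mod 3).
    The inverse of 2 mod 3 is 2 (since 2·2 = 4 = 1·3 + 1), so t ≡ 2·2 = 4 ≡ 1 (mod 3).
    Then x = 59 + 119·1 = 178, valid modulo lcm(119, 3) = 357: x ≡ 178 (mod 357).
  Combine with x ≡ 5 (mod 16); new modulus lcm = 5712.
    Write x = 178 + 357·t and substitute into x ≡ 5 (mod 16): 357·t ≡ 5 − 178 = -173 (mod 16).
    Reduce coefficients mod 16: 5·t ≡ 3 (mod 16).
    The inverse of 5 mod 16 is 13 (since 5·13 = 65 = 4·16 + 1), so t ≡ 13·3 = 39 ≡ 7 (mod 16).
    Then x = 178 + 357·7 = 2677, valid modulo lcm(357, 16) = 5712: x ≡ 2677 (mod 5712).
Verify against each original: 2677 mod 7 = 3, 2677 mod 17 = 8, 2677 mod 3 = 1, 2677 mod 16 = 5.

x ≡ 2677 (mod 5712).


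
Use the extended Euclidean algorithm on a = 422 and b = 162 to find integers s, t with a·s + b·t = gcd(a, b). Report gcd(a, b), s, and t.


Euclidean algorithm on (422, 162) — divide until remainder is 0:
  422 = 2 · 162 + 98
  162 = 1 · 98 + 64
  98 = 1 · 64 + 34
  64 = 1 · 34 + 30
  34 = 1 · 30 + 4
  30 = 7 · 4 + 2
  4 = 2 · 2 + 0
gcd(422, 162) = 2.
Track Bezout coefficients alongside the remainders: start with r₀ = 422 = a·1 + b·0 (s = 1, t = 0) and r₁ = 162 = a·0 + b·1 (s = 0, t = 1); each new remainder r_{k+1} = r_{k-1} − q_k·r_k inherits s_{k+1} = s_{k-1} − q_k·s_k, t_{k+1} = t_{k-1} − q_k·t_k, so r_k = a·s_k + b·t_k at every step:
  q = 2: r = 98, s = 1 − 2·0 = 1, t = 0 − 2·1 = -2  (check: 422·1 + 162·(-2) = 98)
  q = 1: r = 64, s = 0 − 1·1 = -1, t = 1 − 1·(-2) = 3  (check: 422·(-1) + 162·3 = 64)
  q = 1: r = 34, s = 1 − 1·(-1) = 2, t = -2 − 1·3 = -5  (check: 422·2 + 162·(-5) = 34)
  q = 1: r = 30, s = -1 − 1·2 = -3, t = 3 − 1·(-5) = 8  (check: 422·(-3) + 162·8 = 30)
  q = 1: r = 4, s = 2 − 1·(-3) = 5, t = -5 − 1·8 = -13  (check: 422·5 + 162·(-13) = 4)
  q = 7: r = 2, s = -3 − 7·5 = -38, t = 8 − 7·(-13) = 99  (check: 422·(-38) + 162·99 = 2)
The row with r = 2 (the gcd) gives the Bezout coefficients s = -38, t = 99.
Result: 422 · (-38) + 162 · (99) = 2.

gcd(422, 162) = 2; s = -38, t = 99 (check: 422·(-38) + 162·99 = 2).


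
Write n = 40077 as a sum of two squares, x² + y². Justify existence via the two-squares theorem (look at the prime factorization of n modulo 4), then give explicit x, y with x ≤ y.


Step 1: Factor n = 40077 = 3^2 · 61 · 73.
Step 2: Check the mod-4 condition on each prime factor: 3 ≡ 3 (mod 4), exponent 2 (must be even); 61 ≡ 1 (mod 4), exponent 1; 73 ≡ 1 (mod 4), exponent 1.
All primes ≡ 3 (mod 4) appear to even exponent (or don't appear), so by the two-squares theorem n IS expressible as a sum of two squares.
Step 3: Build a representation. Group n = k² · m with k = 3 and m = 61 · 73 = 4453 (a product of primes ≡ 1 (mod 4)); a representation of m scales to one of n via (k·x)² + (k·y)² = k²(x² + y²). Each prime p ≡ 1 (mod 4) is itself a sum of two squares; find a² by testing p − a² for a perfect square:
  61: 61 − 1² = 60, 61 − 2² = 57, 61 − 3² = 52, 61 − 4² = 45, 61 − 5² = 36 = 6² ⇒ 61 = 5² + 6².
  73: 73 − 1² = 72, 73 − 2² = 69, 73 − 3² = 64 = 8² ⇒ 73 = 3² + 8².
  Combine using the Brahmagupta–Fibonacci identity (a² + b²)(c² + d²) = (ac − bd)² + (ad + bc)² = (ac + bd)² + (ad − bc)²:
  61 · 73 = 4453: from (5² + 6²)(3² + 8²), take (5·3 − 6·8, 5·8 + 6·3) = (15 − 48, 40 + 18) = (-33, 58); dropping signs (only squares matter) gives (33, 58); check 33² + 58² = 1089 + 3364 = 4453 ✓.
  Scale by k = 3: (3·33, 3·58) = (99, 174).
Step 4: Order so x ≤ y and verify: 99² + 174² = 9801 + 30276 = 40077 = n. ✓

n = 40077 = 99² + 174² (one valid representation with x ≤ y).
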